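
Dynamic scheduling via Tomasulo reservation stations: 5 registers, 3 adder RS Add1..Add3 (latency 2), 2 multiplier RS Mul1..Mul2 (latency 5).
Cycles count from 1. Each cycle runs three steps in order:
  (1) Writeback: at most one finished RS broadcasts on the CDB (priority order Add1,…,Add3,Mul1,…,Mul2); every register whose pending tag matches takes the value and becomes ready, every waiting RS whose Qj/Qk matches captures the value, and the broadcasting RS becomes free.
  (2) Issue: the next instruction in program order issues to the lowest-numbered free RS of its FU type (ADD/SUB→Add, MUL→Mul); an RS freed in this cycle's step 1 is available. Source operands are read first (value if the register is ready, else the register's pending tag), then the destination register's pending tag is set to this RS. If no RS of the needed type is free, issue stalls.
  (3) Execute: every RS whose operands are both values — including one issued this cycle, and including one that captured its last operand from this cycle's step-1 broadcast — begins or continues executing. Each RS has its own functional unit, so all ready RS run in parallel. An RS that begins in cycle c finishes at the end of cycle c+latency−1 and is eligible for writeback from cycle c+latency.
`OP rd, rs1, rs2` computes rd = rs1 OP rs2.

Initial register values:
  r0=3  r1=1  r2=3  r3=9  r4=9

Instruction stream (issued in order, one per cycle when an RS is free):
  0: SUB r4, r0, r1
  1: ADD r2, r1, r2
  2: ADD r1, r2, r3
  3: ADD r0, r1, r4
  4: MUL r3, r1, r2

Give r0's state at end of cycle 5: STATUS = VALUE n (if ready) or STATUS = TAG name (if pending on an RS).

  c1: issue SUB r4<-Add1  regs: r0:3,r1:1,r2:3,r3:9,r4:Add1
  c2: issue ADD r2<-Add2  regs: r0:3,r1:1,r2:Add2,r3:9,r4:Add1
  c3: CDB Add1=2; issue ADD r1<-Add1  regs: r0:3,r1:Add1,r2:Add2,r3:9,r4:2
  c4: CDB Add2=4; issue ADD r0<-Add2  regs: r0:Add2,r1:Add1,r2:4,r3:9,r4:2
  c5: issue MUL r3<-Mul1  regs: r0:Add2,r1:Add1,r2:4,r3:Mul1,r4:2

STATUS = TAG Add2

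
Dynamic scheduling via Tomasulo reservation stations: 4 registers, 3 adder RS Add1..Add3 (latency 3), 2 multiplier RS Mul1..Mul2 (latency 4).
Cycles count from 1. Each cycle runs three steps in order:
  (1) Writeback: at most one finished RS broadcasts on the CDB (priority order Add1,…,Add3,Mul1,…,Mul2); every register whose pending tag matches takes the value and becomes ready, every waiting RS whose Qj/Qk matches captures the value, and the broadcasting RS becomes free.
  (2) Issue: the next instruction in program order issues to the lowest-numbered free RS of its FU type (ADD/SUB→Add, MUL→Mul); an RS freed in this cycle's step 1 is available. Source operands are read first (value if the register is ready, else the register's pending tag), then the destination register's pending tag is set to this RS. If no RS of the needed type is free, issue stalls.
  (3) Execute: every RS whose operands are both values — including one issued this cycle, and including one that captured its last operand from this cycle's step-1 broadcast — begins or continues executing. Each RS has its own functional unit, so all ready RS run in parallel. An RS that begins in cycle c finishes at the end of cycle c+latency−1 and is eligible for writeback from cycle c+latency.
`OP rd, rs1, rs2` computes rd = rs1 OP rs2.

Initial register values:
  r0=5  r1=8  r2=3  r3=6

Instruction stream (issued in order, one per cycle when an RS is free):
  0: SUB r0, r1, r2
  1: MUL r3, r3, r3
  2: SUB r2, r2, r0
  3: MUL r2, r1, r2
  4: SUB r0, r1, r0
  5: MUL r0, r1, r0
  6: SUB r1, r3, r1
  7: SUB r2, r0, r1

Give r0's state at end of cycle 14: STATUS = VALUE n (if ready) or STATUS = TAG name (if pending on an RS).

STATUS = VALUE 24

cycle 1: issue SUB r0<-Add1 // r0:Add1,r1:8,r2:3,r3:6
cycle 2: issue MUL r3<-Mul1 // r0:Add1,r1:8,r2:3,r3:Mul1
cycle 3: issue SUB r2<-Add2 // r0:Add1,r1:8,r2:Add2,r3:Mul1
cycle 4: CDB Add1=5; issue MUL r2<-Mul2 // r0:5,r1:8,r2:Mul2,r3:Mul1
cycle 5: issue SUB r0<-Add1 // r0:Add1,r1:8,r2:Mul2,r3:Mul1
cycle 6: CDB Mul1=36; issue MUL r0<-Mul1 // r0:Mul1,r1:8,r2:Mul2,r3:36
cycle 7: CDB Add2=-2; issue SUB r1<-Add2 // r0:Mul1,r1:Add2,r2:Mul2,r3:36
cycle 8: CDB Add1=3; issue SUB r2<-Add1 // r0:Mul1,r1:Add2,r2:Add1,r3:36
cycle 9: - // r0:Mul1,r1:Add2,r2:Add1,r3:36
cycle 10: CDB Add2=28 // r0:Mul1,r1:28,r2:Add1,r3:36
cycle 11: CDB Mul2=-16 // r0:Mul1,r1:28,r2:Add1,r3:36
cycle 12: CDB Mul1=24 // r0:24,r1:28,r2:Add1,r3:36
cycle 13: - // r0:24,r1:28,r2:Add1,r3:36
cycle 14: - // r0:24,r1:28,r2:Add1,r3:36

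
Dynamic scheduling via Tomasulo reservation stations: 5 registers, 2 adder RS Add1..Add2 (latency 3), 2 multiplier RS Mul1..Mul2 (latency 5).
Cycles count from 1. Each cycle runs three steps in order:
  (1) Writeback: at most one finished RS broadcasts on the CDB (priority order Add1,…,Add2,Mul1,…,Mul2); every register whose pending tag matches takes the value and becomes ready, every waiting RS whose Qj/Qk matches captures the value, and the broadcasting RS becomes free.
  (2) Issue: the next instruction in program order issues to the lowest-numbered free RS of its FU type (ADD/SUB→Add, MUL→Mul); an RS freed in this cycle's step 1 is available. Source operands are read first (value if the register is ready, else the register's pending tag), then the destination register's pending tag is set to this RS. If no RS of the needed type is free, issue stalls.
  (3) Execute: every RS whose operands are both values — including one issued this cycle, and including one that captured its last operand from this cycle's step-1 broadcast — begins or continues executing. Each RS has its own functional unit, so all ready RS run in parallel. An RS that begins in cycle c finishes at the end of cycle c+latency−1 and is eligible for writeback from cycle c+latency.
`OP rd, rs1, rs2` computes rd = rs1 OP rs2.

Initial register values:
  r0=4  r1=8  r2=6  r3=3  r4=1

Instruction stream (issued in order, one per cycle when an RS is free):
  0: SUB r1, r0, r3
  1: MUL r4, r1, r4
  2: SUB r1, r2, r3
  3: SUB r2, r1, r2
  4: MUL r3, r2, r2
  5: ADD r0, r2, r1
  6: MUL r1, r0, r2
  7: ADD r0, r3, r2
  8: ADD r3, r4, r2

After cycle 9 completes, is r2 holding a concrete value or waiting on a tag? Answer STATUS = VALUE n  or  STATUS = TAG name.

STATUS = VALUE -3

c1: issue SUB r1<-Add1 | r0:4,r1:Add1,r2:6,r3:3,r4:1
c2: issue MUL r4<-Mul1 | r0:4,r1:Add1,r2:6,r3:3,r4:Mul1
c3: issue SUB r1<-Add2 | r0:4,r1:Add2,r2:6,r3:3,r4:Mul1
c4: CDB Add1=1; issue SUB r2<-Add1 | r0:4,r1:Add2,r2:Add1,r3:3,r4:Mul1
c5: issue MUL r3<-Mul2 | r0:4,r1:Add2,r2:Add1,r3:Mul2,r4:Mul1
c6: CDB Add2=3; issue ADD r0<-Add2 | r0:Add2,r1:3,r2:Add1,r3:Mul2,r4:Mul1
c7: stall | r0:Add2,r1:3,r2:Add1,r3:Mul2,r4:Mul1
c8: stall | r0:Add2,r1:3,r2:Add1,r3:Mul2,r4:Mul1
c9: CDB Add1=-3; stall | r0:Add2,r1:3,r2:-3,r3:Mul2,r4:Mul1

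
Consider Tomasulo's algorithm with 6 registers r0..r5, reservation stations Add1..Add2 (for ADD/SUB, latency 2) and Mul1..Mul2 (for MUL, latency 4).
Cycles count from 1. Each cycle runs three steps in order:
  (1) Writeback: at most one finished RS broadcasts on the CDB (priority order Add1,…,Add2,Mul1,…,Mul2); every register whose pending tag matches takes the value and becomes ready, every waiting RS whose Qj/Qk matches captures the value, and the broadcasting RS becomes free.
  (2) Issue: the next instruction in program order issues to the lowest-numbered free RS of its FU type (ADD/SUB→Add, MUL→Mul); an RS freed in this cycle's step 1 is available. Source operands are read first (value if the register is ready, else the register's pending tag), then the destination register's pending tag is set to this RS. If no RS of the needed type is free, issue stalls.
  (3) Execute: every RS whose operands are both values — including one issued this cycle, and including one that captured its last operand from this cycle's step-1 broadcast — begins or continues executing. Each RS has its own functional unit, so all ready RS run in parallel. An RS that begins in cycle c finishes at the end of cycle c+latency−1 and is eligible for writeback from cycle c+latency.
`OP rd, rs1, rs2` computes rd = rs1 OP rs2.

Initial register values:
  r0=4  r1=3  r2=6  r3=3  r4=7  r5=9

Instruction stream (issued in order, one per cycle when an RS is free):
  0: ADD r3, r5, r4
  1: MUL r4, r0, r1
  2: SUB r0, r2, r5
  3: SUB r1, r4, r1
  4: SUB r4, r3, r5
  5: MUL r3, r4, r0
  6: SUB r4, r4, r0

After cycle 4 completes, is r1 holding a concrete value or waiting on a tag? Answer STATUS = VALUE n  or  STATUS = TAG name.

STATUS = TAG Add2

c1: issue ADD r3<-Add1 | r0:4,r1:3,r2:6,r3:Add1,r4:7,r5:9
c2: issue MUL r4<-Mul1 | r0:4,r1:3,r2:6,r3:Add1,r4:Mul1,r5:9
c3: CDB Add1=16; issue SUB r0<-Add1 | r0:Add1,r1:3,r2:6,r3:16,r4:Mul1,r5:9
c4: issue SUB r1<-Add2 | r0:Add1,r1:Add2,r2:6,r3:16,r4:Mul1,r5:9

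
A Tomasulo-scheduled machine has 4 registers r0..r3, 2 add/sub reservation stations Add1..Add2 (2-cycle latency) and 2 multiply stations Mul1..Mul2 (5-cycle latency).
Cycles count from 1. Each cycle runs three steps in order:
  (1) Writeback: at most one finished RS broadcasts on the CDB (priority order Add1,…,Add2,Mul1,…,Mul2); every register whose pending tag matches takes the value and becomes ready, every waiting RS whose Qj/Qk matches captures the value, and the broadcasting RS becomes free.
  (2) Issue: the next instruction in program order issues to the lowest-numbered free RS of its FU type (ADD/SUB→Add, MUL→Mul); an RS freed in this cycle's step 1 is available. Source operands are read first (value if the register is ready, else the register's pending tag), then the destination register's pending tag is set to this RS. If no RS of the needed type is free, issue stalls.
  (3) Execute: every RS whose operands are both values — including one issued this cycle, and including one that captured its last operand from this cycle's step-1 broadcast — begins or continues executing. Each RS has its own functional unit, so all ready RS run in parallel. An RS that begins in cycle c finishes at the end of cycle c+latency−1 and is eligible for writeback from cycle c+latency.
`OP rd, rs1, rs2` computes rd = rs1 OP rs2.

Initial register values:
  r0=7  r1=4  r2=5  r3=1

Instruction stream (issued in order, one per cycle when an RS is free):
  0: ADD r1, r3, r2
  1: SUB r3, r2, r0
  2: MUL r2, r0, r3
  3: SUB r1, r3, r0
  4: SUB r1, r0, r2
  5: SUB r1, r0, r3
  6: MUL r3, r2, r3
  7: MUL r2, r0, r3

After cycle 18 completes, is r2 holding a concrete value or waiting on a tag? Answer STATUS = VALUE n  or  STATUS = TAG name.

c1: issue ADD r1<-Add1 | r0:7,r1:Add1,r2:5,r3:1
c2: issue SUB r3<-Add2 | r0:7,r1:Add1,r2:5,r3:Add2
c3: CDB Add1=6; issue MUL r2<-Mul1 | r0:7,r1:6,r2:Mul1,r3:Add2
c4: CDB Add2=-2; issue SUB r1<-Add1 | r0:7,r1:Add1,r2:Mul1,r3:-2
c5: issue SUB r1<-Add2 | r0:7,r1:Add2,r2:Mul1,r3:-2
c6: CDB Add1=-9; issue SUB r1<-Add1 | r0:7,r1:Add1,r2:Mul1,r3:-2
c7: issue MUL r3<-Mul2 | r0:7,r1:Add1,r2:Mul1,r3:Mul2
c8: CDB Add1=9; stall | r0:7,r1:9,r2:Mul1,r3:Mul2
c9: CDB Mul1=-14; issue MUL r2<-Mul1 | r0:7,r1:9,r2:Mul1,r3:Mul2
c10: - | r0:7,r1:9,r2:Mul1,r3:Mul2
c11: CDB Add2=21 | r0:7,r1:9,r2:Mul1,r3:Mul2
c12: - | r0:7,r1:9,r2:Mul1,r3:Mul2
c13: - | r0:7,r1:9,r2:Mul1,r3:Mul2
c14: CDB Mul2=28 | r0:7,r1:9,r2:Mul1,r3:28
c15: - | r0:7,r1:9,r2:Mul1,r3:28
c16: - | r0:7,r1:9,r2:Mul1,r3:28
c17: - | r0:7,r1:9,r2:Mul1,r3:28
c18: - | r0:7,r1:9,r2:Mul1,r3:28

STATUS = TAG Mul1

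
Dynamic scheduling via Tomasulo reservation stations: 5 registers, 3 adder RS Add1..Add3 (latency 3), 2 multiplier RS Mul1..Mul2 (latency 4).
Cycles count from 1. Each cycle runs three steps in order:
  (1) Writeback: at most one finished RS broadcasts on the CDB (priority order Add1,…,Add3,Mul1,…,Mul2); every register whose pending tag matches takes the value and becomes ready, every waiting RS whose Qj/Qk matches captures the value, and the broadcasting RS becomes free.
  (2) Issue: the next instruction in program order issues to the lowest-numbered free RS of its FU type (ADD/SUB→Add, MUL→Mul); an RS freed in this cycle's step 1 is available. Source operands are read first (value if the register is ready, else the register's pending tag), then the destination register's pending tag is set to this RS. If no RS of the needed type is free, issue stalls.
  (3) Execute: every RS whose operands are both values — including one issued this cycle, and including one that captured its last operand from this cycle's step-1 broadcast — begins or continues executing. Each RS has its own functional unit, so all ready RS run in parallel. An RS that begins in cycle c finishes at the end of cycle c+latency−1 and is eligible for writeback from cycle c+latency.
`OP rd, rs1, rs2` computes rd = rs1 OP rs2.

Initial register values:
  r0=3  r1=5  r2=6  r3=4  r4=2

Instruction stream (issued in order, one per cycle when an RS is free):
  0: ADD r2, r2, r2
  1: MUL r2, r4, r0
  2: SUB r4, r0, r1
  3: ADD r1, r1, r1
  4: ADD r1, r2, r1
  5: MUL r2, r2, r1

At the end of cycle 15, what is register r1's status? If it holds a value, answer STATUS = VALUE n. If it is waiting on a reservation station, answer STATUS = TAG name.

STATUS = VALUE 16

  c1: issue ADD r2<-Add1  regs: r0:3,r1:5,r2:Add1,r3:4,r4:2
  c2: issue MUL r2<-Mul1  regs: r0:3,r1:5,r2:Mul1,r3:4,r4:2
  c3: issue SUB r4<-Add2  regs: r0:3,r1:5,r2:Mul1,r3:4,r4:Add2
  c4: CDB Add1=12; issue ADD r1<-Add1  regs: r0:3,r1:Add1,r2:Mul1,r3:4,r4:Add2
  c5: issue ADD r1<-Add3  regs: r0:3,r1:Add3,r2:Mul1,r3:4,r4:Add2
  c6: CDB Add2=-2; issue MUL r2<-Mul2  regs: r0:3,r1:Add3,r2:Mul2,r3:4,r4:-2
  c7: CDB Add1=10  regs: r0:3,r1:Add3,r2:Mul2,r3:4,r4:-2
  c8: CDB Mul1=6  regs: r0:3,r1:Add3,r2:Mul2,r3:4,r4:-2
  c9: -  regs: r0:3,r1:Add3,r2:Mul2,r3:4,r4:-2
  c10: -  regs: r0:3,r1:Add3,r2:Mul2,r3:4,r4:-2
  c11: CDB Add3=16  regs: r0:3,r1:16,r2:Mul2,r3:4,r4:-2
  c12: -  regs: r0:3,r1:16,r2:Mul2,r3:4,r4:-2
  c13: -  regs: r0:3,r1:16,r2:Mul2,r3:4,r4:-2
  c14: -  regs: r0:3,r1:16,r2:Mul2,r3:4,r4:-2
  c15: CDB Mul2=96  regs: r0:3,r1:16,r2:96,r3:4,r4:-2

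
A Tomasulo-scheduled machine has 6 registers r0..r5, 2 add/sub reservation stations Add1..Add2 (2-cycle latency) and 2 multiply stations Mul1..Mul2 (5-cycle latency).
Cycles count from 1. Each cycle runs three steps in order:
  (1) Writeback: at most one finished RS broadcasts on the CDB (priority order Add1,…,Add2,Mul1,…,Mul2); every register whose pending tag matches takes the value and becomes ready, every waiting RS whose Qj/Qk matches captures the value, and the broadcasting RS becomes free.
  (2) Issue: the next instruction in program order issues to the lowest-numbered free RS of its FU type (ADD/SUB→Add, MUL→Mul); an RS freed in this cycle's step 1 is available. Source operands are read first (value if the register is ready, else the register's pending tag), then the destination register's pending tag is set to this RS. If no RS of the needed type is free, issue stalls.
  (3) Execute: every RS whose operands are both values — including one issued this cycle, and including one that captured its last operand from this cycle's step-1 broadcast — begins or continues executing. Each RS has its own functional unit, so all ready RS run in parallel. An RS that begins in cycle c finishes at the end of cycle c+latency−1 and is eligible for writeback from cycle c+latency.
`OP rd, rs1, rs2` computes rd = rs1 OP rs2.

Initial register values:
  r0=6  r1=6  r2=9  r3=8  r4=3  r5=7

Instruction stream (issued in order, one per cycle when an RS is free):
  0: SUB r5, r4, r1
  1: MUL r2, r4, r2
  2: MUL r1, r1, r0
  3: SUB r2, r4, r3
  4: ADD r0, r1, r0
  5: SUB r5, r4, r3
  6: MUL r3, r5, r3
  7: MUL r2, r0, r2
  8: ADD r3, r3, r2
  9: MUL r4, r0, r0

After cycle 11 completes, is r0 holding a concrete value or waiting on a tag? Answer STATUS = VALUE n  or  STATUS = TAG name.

c1: issue SUB r5<-Add1 | r0:6,r1:6,r2:9,r3:8,r4:3,r5:Add1
c2: issue MUL r2<-Mul1 | r0:6,r1:6,r2:Mul1,r3:8,r4:3,r5:Add1
c3: CDB Add1=-3; issue MUL r1<-Mul2 | r0:6,r1:Mul2,r2:Mul1,r3:8,r4:3,r5:-3
c4: issue SUB r2<-Add1 | r0:6,r1:Mul2,r2:Add1,r3:8,r4:3,r5:-3
c5: issue ADD r0<-Add2 | r0:Add2,r1:Mul2,r2:Add1,r3:8,r4:3,r5:-3
c6: CDB Add1=-5; issue SUB r5<-Add1 | r0:Add2,r1:Mul2,r2:-5,r3:8,r4:3,r5:Add1
c7: CDB Mul1=27; issue MUL r3<-Mul1 | r0:Add2,r1:Mul2,r2:-5,r3:Mul1,r4:3,r5:Add1
c8: CDB Add1=-5; stall | r0:Add2,r1:Mul2,r2:-5,r3:Mul1,r4:3,r5:-5
c9: CDB Mul2=36; issue MUL r2<-Mul2 | r0:Add2,r1:36,r2:Mul2,r3:Mul1,r4:3,r5:-5
c10: issue ADD r3<-Add1 | r0:Add2,r1:36,r2:Mul2,r3:Add1,r4:3,r5:-5
c11: CDB Add2=42; stall | r0:42,r1:36,r2:Mul2,r3:Add1,r4:3,r5:-5

STATUS = VALUE 42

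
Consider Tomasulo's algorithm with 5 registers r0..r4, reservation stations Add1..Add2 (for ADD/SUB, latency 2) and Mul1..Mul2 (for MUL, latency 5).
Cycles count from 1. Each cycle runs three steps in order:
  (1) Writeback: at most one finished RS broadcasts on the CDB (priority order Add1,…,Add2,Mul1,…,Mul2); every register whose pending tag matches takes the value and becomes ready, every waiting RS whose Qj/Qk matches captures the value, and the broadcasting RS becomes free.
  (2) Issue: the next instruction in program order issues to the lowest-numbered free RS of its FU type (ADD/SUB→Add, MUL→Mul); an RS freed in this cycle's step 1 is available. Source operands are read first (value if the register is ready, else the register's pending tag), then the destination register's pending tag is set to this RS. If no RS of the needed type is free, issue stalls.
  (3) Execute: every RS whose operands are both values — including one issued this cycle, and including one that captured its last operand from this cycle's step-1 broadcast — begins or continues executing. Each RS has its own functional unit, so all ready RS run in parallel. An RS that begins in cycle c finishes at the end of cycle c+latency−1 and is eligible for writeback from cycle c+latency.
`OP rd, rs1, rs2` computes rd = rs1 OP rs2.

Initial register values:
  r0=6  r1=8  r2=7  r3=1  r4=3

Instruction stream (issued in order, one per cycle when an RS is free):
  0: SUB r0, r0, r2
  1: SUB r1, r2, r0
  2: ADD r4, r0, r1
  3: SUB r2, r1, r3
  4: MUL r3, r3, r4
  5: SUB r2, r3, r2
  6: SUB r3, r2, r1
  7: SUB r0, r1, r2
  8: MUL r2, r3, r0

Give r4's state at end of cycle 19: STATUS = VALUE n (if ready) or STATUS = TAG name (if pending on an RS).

STATUS = VALUE 7

cycle 1: issue SUB r0<-Add1 // r0:Add1,r1:8,r2:7,r3:1,r4:3
cycle 2: issue SUB r1<-Add2 // r0:Add1,r1:Add2,r2:7,r3:1,r4:3
cycle 3: CDB Add1=-1; issue ADD r4<-Add1 // r0:-1,r1:Add2,r2:7,r3:1,r4:Add1
cycle 4: stall // r0:-1,r1:Add2,r2:7,r3:1,r4:Add1
cycle 5: CDB Add2=8; issue SUB r2<-Add2 // r0:-1,r1:8,r2:Add2,r3:1,r4:Add1
cycle 6: issue MUL r3<-Mul1 // r0:-1,r1:8,r2:Add2,r3:Mul1,r4:Add1
cycle 7: CDB Add1=7; issue SUB r2<-Add1 // r0:-1,r1:8,r2:Add1,r3:Mul1,r4:7
cycle 8: CDB Add2=7; issue SUB r3<-Add2 // r0:-1,r1:8,r2:Add1,r3:Add2,r4:7
cycle 9: stall // r0:-1,r1:8,r2:Add1,r3:Add2,r4:7
cycle 10: stall // r0:-1,r1:8,r2:Add1,r3:Add2,r4:7
cycle 11: stall // r0:-1,r1:8,r2:Add1,r3:Add2,r4:7
cycle 12: CDB Mul1=7; stall // r0:-1,r1:8,r2:Add1,r3:Add2,r4:7
cycle 13: stall // r0:-1,r1:8,r2:Add1,r3:Add2,r4:7
cycle 14: CDB Add1=0; issue SUB r0<-Add1 // r0:Add1,r1:8,r2:0,r3:Add2,r4:7
cycle 15: issue MUL r2<-Mul1 // r0:Add1,r1:8,r2:Mul1,r3:Add2,r4:7
cycle 16: CDB Add1=8 // r0:8,r1:8,r2:Mul1,r3:Add2,r4:7
cycle 17: CDB Add2=-8 // r0:8,r1:8,r2:Mul1,r3:-8,r4:7
cycle 18: - // r0:8,r1:8,r2:Mul1,r3:-8,r4:7
cycle 19: - // r0:8,r1:8,r2:Mul1,r3:-8,r4:7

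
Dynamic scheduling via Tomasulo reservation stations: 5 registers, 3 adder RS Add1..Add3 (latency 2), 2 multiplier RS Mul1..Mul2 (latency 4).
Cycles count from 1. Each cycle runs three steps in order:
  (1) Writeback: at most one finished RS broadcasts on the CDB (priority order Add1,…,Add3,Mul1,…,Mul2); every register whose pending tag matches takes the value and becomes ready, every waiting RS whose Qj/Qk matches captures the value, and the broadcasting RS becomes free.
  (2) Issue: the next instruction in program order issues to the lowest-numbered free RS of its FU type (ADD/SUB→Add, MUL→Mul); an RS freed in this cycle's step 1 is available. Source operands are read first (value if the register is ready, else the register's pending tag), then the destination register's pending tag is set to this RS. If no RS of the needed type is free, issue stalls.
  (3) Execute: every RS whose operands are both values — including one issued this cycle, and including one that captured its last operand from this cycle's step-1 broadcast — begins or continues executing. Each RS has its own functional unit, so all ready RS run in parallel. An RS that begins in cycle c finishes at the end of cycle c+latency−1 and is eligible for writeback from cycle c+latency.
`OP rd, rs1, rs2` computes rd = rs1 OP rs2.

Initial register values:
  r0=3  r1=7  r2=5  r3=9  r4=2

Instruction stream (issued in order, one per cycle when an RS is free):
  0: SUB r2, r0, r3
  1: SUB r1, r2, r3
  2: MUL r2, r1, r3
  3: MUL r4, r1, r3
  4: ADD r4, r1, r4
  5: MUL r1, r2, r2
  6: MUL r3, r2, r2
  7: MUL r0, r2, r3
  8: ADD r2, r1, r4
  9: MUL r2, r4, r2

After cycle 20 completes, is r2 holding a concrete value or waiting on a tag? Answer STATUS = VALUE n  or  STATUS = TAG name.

c1: issue SUB r2<-Add1 | r0:3,r1:7,r2:Add1,r3:9,r4:2
c2: issue SUB r1<-Add2 | r0:3,r1:Add2,r2:Add1,r3:9,r4:2
c3: CDB Add1=-6; issue MUL r2<-Mul1 | r0:3,r1:Add2,r2:Mul1,r3:9,r4:2
c4: issue MUL r4<-Mul2 | r0:3,r1:Add2,r2:Mul1,r3:9,r4:Mul2
c5: CDB Add2=-15; issue ADD r4<-Add1 | r0:3,r1:-15,r2:Mul1,r3:9,r4:Add1
c6: stall | r0:3,r1:-15,r2:Mul1,r3:9,r4:Add1
c7: stall | r0:3,r1:-15,r2:Mul1,r3:9,r4:Add1
c8: stall | r0:3,r1:-15,r2:Mul1,r3:9,r4:Add1
c9: CDB Mul1=-135; issue MUL r1<-Mul1 | r0:3,r1:Mul1,r2:-135,r3:9,r4:Add1
c10: CDB Mul2=-135; issue MUL r3<-Mul2 | r0:3,r1:Mul1,r2:-135,r3:Mul2,r4:Add1
c11: stall | r0:3,r1:Mul1,r2:-135,r3:Mul2,r4:Add1
c12: CDB Add1=-150; stall | r0:3,r1:Mul1,r2:-135,r3:Mul2,r4:-150
c13: CDB Mul1=18225; issue MUL r0<-Mul1 | r0:Mul1,r1:18225,r2:-135,r3:Mul2,r4:-150
c14: CDB Mul2=18225; issue ADD r2<-Add1 | r0:Mul1,r1:18225,r2:Add1,r3:18225,r4:-150
c15: issue MUL r2<-Mul2 | r0:Mul1,r1:18225,r2:Mul2,r3:18225,r4:-150
c16: CDB Add1=18075 | r0:Mul1,r1:18225,r2:Mul2,r3:18225,r4:-150
c17: - | r0:Mul1,r1:18225,r2:Mul2,r3:18225,r4:-150
c18: CDB Mul1=-2460375 | r0:-2460375,r1:18225,r2:Mul2,r3:18225,r4:-150
c19: - | r0:-2460375,r1:18225,r2:Mul2,r3:18225,r4:-150
c20: CDB Mul2=-2711250 | r0:-2460375,r1:18225,r2:-2711250,r3:18225,r4:-150

STATUS = VALUE -2711250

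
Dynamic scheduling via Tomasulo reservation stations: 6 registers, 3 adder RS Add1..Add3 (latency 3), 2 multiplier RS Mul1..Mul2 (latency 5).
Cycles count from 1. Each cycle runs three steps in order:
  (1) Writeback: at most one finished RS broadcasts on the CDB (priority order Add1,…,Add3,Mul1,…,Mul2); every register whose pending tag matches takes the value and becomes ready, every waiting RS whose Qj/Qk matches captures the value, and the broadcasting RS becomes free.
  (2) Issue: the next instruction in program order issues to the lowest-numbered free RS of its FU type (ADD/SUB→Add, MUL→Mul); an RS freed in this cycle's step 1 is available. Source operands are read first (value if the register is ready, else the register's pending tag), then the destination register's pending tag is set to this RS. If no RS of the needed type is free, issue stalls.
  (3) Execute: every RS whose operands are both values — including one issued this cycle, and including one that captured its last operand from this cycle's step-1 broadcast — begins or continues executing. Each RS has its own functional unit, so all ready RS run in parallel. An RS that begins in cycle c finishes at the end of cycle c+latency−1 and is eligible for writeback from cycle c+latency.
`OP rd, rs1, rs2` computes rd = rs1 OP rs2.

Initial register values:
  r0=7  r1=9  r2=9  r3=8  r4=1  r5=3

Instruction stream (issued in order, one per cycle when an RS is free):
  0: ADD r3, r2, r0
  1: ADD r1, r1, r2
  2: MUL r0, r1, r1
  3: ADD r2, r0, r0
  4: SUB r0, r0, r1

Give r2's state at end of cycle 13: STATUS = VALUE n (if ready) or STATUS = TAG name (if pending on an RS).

c1: issue ADD r3<-Add1 | r0:7,r1:9,r2:9,r3:Add1,r4:1,r5:3
c2: issue ADD r1<-Add2 | r0:7,r1:Add2,r2:9,r3:Add1,r4:1,r5:3
c3: issue MUL r0<-Mul1 | r0:Mul1,r1:Add2,r2:9,r3:Add1,r4:1,r5:3
c4: CDB Add1=16; issue ADD r2<-Add1 | r0:Mul1,r1:Add2,r2:Add1,r3:16,r4:1,r5:3
c5: CDB Add2=18; issue SUB r0<-Add2 | r0:Add2,r1:18,r2:Add1,r3:16,r4:1,r5:3
c6: - | r0:Add2,r1:18,r2:Add1,r3:16,r4:1,r5:3
c7: - | r0:Add2,r1:18,r2:Add1,r3:16,r4:1,r5:3
c8: - | r0:Add2,r1:18,r2:Add1,r3:16,r4:1,r5:3
c9: - | r0:Add2,r1:18,r2:Add1,r3:16,r4:1,r5:3
c10: CDB Mul1=324 | r0:Add2,r1:18,r2:Add1,r3:16,r4:1,r5:3
c11: - | r0:Add2,r1:18,r2:Add1,r3:16,r4:1,r5:3
c12: - | r0:Add2,r1:18,r2:Add1,r3:16,r4:1,r5:3
c13: CDB Add1=648 | r0:Add2,r1:18,r2:648,r3:16,r4:1,r5:3

STATUS = VALUE 648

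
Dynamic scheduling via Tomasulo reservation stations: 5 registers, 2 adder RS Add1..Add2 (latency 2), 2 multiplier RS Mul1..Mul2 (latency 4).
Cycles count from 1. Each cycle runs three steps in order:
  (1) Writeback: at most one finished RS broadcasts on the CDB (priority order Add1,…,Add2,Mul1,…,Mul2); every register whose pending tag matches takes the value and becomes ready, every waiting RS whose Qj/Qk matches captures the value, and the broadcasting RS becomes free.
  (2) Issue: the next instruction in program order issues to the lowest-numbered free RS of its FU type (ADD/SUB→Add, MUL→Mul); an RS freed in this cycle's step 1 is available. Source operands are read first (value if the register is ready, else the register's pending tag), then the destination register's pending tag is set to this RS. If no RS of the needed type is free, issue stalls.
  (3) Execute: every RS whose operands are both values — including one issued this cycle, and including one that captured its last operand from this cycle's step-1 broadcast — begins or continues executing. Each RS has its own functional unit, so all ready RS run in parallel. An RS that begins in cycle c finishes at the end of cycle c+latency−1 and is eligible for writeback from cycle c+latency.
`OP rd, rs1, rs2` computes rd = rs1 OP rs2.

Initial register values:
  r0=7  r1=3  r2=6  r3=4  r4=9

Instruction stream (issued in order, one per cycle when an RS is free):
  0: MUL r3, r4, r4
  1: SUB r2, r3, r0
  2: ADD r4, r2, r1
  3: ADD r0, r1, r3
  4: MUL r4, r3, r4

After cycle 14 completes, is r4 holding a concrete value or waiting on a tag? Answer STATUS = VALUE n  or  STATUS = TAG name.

  c1: issue MUL r3<-Mul1  regs: r0:7,r1:3,r2:6,r3:Mul1,r4:9
  c2: issue SUB r2<-Add1  regs: r0:7,r1:3,r2:Add1,r3:Mul1,r4:9
  c3: issue ADD r4<-Add2  regs: r0:7,r1:3,r2:Add1,r3:Mul1,r4:Add2
  c4: stall  regs: r0:7,r1:3,r2:Add1,r3:Mul1,r4:Add2
  c5: CDB Mul1=81; stall  regs: r0:7,r1:3,r2:Add1,r3:81,r4:Add2
  c6: stall  regs: r0:7,r1:3,r2:Add1,r3:81,r4:Add2
  c7: CDB Add1=74; issue ADD r0<-Add1  regs: r0:Add1,r1:3,r2:74,r3:81,r4:Add2
  c8: issue MUL r4<-Mul1  regs: r0:Add1,r1:3,r2:74,r3:81,r4:Mul1
  c9: CDB Add1=84  regs: r0:84,r1:3,r2:74,r3:81,r4:Mul1
  c10: CDB Add2=77  regs: r0:84,r1:3,r2:74,r3:81,r4:Mul1
  c11: -  regs: r0:84,r1:3,r2:74,r3:81,r4:Mul1
  c12: -  regs: r0:84,r1:3,r2:74,r3:81,r4:Mul1
  c13: -  regs: r0:84,r1:3,r2:74,r3:81,r4:Mul1
  c14: CDB Mul1=6237  regs: r0:84,r1:3,r2:74,r3:81,r4:6237

STATUS = VALUE 6237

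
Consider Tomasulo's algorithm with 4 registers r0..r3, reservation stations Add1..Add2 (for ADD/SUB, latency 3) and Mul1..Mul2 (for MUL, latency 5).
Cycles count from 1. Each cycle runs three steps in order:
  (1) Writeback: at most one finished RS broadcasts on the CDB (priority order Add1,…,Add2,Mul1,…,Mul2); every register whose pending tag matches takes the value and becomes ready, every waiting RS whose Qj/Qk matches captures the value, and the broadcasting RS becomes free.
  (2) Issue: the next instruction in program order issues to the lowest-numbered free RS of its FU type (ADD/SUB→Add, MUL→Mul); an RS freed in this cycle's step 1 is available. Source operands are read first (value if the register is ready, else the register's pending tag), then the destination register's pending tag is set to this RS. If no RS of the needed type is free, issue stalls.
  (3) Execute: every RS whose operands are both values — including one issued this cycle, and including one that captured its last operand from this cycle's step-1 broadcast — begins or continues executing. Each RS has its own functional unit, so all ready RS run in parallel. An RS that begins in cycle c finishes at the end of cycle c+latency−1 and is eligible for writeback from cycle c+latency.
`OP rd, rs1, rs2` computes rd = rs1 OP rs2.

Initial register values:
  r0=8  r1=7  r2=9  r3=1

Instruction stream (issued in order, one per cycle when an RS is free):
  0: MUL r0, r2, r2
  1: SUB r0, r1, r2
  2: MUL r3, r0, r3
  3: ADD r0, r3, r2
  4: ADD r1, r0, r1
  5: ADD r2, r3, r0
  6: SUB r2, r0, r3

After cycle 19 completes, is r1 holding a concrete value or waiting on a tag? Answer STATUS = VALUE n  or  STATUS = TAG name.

STATUS = VALUE 14

c1: issue MUL r0<-Mul1 | r0:Mul1,r1:7,r2:9,r3:1
c2: issue SUB r0<-Add1 | r0:Add1,r1:7,r2:9,r3:1
c3: issue MUL r3<-Mul2 | r0:Add1,r1:7,r2:9,r3:Mul2
c4: issue ADD r0<-Add2 | r0:Add2,r1:7,r2:9,r3:Mul2
c5: CDB Add1=-2; issue ADD r1<-Add1 | r0:Add2,r1:Add1,r2:9,r3:Mul2
c6: CDB Mul1=81; stall | r0:Add2,r1:Add1,r2:9,r3:Mul2
c7: stall | r0:Add2,r1:Add1,r2:9,r3:Mul2
c8: stall | r0:Add2,r1:Add1,r2:9,r3:Mul2
c9: stall | r0:Add2,r1:Add1,r2:9,r3:Mul2
c10: CDB Mul2=-2; stall | r0:Add2,r1:Add1,r2:9,r3:-2
c11: stall | r0:Add2,r1:Add1,r2:9,r3:-2
c12: stall | r0:Add2,r1:Add1,r2:9,r3:-2
c13: CDB Add2=7; issue ADD r2<-Add2 | r0:7,r1:Add1,r2:Add2,r3:-2
c14: stall | r0:7,r1:Add1,r2:Add2,r3:-2
c15: stall | r0:7,r1:Add1,r2:Add2,r3:-2
c16: CDB Add1=14; issue SUB r2<-Add1 | r0:7,r1:14,r2:Add1,r3:-2
c17: CDB Add2=5 | r0:7,r1:14,r2:Add1,r3:-2
c18: - | r0:7,r1:14,r2:Add1,r3:-2
c19: CDB Add1=9 | r0:7,r1:14,r2:9,r3:-2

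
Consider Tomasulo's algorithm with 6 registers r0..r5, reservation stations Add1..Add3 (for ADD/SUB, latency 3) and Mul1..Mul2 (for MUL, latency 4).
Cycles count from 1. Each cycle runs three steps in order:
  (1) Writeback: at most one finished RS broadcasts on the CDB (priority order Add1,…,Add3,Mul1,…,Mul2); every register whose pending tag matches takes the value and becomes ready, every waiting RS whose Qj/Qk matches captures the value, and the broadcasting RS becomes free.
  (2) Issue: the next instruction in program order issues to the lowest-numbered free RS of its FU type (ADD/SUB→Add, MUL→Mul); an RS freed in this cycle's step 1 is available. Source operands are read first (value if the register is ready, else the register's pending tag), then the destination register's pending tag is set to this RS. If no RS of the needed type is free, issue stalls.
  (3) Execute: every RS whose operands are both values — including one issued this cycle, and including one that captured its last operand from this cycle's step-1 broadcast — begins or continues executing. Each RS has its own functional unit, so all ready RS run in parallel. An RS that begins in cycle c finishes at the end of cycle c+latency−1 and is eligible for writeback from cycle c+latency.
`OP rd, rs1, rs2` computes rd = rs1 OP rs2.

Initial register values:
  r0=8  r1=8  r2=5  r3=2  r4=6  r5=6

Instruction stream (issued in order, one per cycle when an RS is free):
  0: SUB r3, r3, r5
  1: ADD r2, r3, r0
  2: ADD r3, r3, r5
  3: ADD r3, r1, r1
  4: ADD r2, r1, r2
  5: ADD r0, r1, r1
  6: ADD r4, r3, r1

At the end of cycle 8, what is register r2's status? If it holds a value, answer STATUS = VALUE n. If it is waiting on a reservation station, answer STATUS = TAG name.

STATUS = TAG Add1

c1: issue SUB r3<-Add1 | r0:8,r1:8,r2:5,r3:Add1,r4:6,r5:6
c2: issue ADD r2<-Add2 | r0:8,r1:8,r2:Add2,r3:Add1,r4:6,r5:6
c3: issue ADD r3<-Add3 | r0:8,r1:8,r2:Add2,r3:Add3,r4:6,r5:6
c4: CDB Add1=-4; issue ADD r3<-Add1 | r0:8,r1:8,r2:Add2,r3:Add1,r4:6,r5:6
c5: stall | r0:8,r1:8,r2:Add2,r3:Add1,r4:6,r5:6
c6: stall | r0:8,r1:8,r2:Add2,r3:Add1,r4:6,r5:6
c7: CDB Add1=16; issue ADD r2<-Add1 | r0:8,r1:8,r2:Add1,r3:16,r4:6,r5:6
c8: CDB Add2=4; issue ADD r0<-Add2 | r0:Add2,r1:8,r2:Add1,r3:16,r4:6,r5:6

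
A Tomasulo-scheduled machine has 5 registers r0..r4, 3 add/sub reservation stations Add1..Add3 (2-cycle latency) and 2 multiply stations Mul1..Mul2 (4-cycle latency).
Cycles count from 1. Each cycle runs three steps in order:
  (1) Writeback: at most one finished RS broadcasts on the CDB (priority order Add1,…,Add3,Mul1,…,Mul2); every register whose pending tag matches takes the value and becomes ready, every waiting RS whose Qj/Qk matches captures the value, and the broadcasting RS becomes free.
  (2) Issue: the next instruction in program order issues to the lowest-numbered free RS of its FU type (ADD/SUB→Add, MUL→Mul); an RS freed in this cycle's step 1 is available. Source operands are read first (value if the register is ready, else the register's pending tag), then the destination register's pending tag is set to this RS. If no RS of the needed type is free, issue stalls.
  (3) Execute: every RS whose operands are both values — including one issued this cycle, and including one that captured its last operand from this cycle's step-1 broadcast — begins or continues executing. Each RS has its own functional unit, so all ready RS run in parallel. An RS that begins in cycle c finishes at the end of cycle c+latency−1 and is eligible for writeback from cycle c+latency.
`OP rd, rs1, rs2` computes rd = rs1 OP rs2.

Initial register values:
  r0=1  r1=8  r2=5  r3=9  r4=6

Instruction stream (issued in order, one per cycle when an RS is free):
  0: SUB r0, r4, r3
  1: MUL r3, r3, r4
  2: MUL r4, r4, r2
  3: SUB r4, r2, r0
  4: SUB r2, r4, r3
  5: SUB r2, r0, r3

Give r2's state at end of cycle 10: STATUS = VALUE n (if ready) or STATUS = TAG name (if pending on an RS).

STATUS = VALUE -57

cycle 1: issue SUB r0<-Add1 // r0:Add1,r1:8,r2:5,r3:9,r4:6
cycle 2: issue MUL r3<-Mul1 // r0:Add1,r1:8,r2:5,r3:Mul1,r4:6
cycle 3: CDB Add1=-3; issue MUL r4<-Mul2 // r0:-3,r1:8,r2:5,r3:Mul1,r4:Mul2
cycle 4: issue SUB r4<-Add1 // r0:-3,r1:8,r2:5,r3:Mul1,r4:Add1
cycle 5: issue SUB r2<-Add2 // r0:-3,r1:8,r2:Add2,r3:Mul1,r4:Add1
cycle 6: CDB Add1=8; issue SUB r2<-Add1 // r0:-3,r1:8,r2:Add1,r3:Mul1,r4:8
cycle 7: CDB Mul1=54 // r0:-3,r1:8,r2:Add1,r3:54,r4:8
cycle 8: CDB Mul2=30 // r0:-3,r1:8,r2:Add1,r3:54,r4:8
cycle 9: CDB Add1=-57 // r0:-3,r1:8,r2:-57,r3:54,r4:8
cycle 10: CDB Add2=-46 // r0:-3,r1:8,r2:-57,r3:54,r4:8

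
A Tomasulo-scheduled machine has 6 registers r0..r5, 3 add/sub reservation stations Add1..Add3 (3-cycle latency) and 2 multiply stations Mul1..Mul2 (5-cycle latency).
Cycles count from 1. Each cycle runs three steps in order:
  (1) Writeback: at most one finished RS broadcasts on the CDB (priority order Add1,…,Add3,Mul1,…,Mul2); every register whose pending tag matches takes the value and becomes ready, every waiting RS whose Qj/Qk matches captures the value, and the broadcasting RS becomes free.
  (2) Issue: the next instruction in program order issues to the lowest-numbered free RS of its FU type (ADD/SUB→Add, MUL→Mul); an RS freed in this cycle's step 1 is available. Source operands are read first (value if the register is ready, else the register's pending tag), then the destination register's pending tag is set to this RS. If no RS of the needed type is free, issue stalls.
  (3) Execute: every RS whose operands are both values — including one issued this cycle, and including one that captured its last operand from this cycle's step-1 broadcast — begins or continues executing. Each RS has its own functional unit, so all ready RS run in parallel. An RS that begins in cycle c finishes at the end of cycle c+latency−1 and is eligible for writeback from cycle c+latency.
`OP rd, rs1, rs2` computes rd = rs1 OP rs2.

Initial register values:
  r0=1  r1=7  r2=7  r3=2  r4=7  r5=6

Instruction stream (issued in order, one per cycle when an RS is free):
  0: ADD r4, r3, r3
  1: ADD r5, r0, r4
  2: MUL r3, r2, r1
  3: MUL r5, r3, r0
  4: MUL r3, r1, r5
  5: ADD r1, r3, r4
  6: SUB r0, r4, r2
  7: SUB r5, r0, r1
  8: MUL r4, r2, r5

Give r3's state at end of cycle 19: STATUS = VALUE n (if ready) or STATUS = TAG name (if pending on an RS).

c1: issue ADD r4<-Add1 | r0:1,r1:7,r2:7,r3:2,r4:Add1,r5:6
c2: issue ADD r5<-Add2 | r0:1,r1:7,r2:7,r3:2,r4:Add1,r5:Add2
c3: issue MUL r3<-Mul1 | r0:1,r1:7,r2:7,r3:Mul1,r4:Add1,r5:Add2
c4: CDB Add1=4; issue MUL r5<-Mul2 | r0:1,r1:7,r2:7,r3:Mul1,r4:4,r5:Mul2
c5: stall | r0:1,r1:7,r2:7,r3:Mul1,r4:4,r5:Mul2
c6: stall | r0:1,r1:7,r2:7,r3:Mul1,r4:4,r5:Mul2
c7: CDB Add2=5; stall | r0:1,r1:7,r2:7,r3:Mul1,r4:4,r5:Mul2
c8: CDB Mul1=49; issue MUL r3<-Mul1 | r0:1,r1:7,r2:7,r3:Mul1,r4:4,r5:Mul2
c9: issue ADD r1<-Add1 | r0:1,r1:Add1,r2:7,r3:Mul1,r4:4,r5:Mul2
c10: issue SUB r0<-Add2 | r0:Add2,r1:Add1,r2:7,r3:Mul1,r4:4,r5:Mul2
c11: issue SUB r5<-Add3 | r0:Add2,r1:Add1,r2:7,r3:Mul1,r4:4,r5:Add3
c12: stall | r0:Add2,r1:Add1,r2:7,r3:Mul1,r4:4,r5:Add3
c13: CDB Add2=-3; stall | r0:-3,r1:Add1,r2:7,r3:Mul1,r4:4,r5:Add3
c14: CDB Mul2=49; issue MUL r4<-Mul2 | r0:-3,r1:Add1,r2:7,r3:Mul1,r4:Mul2,r5:Add3
c15: - | r0:-3,r1:Add1,r2:7,r3:Mul1,r4:Mul2,r5:Add3
c16: - | r0:-3,r1:Add1,r2:7,r3:Mul1,r4:Mul2,r5:Add3
c17: - | r0:-3,r1:Add1,r2:7,r3:Mul1,r4:Mul2,r5:Add3
c18: - | r0:-3,r1:Add1,r2:7,r3:Mul1,r4:Mul2,r5:Add3
c19: CDB Mul1=343 | r0:-3,r1:Add1,r2:7,r3:343,r4:Mul2,r5:Add3

STATUS = VALUE 343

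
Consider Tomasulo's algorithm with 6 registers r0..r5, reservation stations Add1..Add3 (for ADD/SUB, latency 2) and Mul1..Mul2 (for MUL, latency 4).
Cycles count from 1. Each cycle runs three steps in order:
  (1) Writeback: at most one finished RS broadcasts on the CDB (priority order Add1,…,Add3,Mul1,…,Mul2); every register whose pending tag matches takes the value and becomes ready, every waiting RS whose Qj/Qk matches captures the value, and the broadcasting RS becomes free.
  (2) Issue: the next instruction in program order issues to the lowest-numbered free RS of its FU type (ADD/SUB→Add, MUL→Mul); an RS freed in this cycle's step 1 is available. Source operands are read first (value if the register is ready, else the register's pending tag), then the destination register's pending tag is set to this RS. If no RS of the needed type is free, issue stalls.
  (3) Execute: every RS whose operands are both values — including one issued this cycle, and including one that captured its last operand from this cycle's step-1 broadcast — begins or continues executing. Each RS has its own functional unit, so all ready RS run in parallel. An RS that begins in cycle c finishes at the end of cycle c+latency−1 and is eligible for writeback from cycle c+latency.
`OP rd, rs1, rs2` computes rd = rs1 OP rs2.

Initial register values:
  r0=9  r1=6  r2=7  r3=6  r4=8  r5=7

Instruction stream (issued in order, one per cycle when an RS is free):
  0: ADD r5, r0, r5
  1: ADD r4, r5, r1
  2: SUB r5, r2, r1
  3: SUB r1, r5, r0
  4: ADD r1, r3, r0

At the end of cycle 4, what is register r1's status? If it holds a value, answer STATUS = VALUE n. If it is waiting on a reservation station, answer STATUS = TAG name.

c1: issue ADD r5<-Add1 | r0:9,r1:6,r2:7,r3:6,r4:8,r5:Add1
c2: issue ADD r4<-Add2 | r0:9,r1:6,r2:7,r3:6,r4:Add2,r5:Add1
c3: CDB Add1=16; issue SUB r5<-Add1 | r0:9,r1:6,r2:7,r3:6,r4:Add2,r5:Add1
c4: issue SUB r1<-Add3 | r0:9,r1:Add3,r2:7,r3:6,r4:Add2,r5:Add1

STATUS = TAG Add3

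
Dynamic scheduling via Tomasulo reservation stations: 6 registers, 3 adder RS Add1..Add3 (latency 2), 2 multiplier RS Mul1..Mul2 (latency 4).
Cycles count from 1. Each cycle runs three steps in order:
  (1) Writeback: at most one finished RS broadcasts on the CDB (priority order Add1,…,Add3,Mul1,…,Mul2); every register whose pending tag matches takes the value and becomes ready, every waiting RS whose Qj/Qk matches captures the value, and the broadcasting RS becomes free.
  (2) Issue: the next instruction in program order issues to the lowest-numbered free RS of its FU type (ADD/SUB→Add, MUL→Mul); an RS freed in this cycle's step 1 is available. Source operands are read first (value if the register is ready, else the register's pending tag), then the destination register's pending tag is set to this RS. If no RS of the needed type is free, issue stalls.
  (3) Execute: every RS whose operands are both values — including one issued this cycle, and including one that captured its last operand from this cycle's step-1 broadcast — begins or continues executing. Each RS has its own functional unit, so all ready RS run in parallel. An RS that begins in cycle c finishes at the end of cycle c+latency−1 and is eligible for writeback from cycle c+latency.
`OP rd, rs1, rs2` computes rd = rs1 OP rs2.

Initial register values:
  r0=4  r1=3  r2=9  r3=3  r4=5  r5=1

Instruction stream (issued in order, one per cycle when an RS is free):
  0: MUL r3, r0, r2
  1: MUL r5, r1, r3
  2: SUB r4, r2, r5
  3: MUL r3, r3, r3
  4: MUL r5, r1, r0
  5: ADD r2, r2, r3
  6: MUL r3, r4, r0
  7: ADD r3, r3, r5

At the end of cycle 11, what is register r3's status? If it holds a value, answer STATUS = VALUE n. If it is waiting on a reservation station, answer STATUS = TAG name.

STATUS = TAG Mul2

  c1: issue MUL r3<-Mul1  regs: r0:4,r1:3,r2:9,r3:Mul1,r4:5,r5:1
  c2: issue MUL r5<-Mul2  regs: r0:4,r1:3,r2:9,r3:Mul1,r4:5,r5:Mul2
  c3: issue SUB r4<-Add1  regs: r0:4,r1:3,r2:9,r3:Mul1,r4:Add1,r5:Mul2
  c4: stall  regs: r0:4,r1:3,r2:9,r3:Mul1,r4:Add1,r5:Mul2
  c5: CDB Mul1=36; issue MUL r3<-Mul1  regs: r0:4,r1:3,r2:9,r3:Mul1,r4:Add1,r5:Mul2
  c6: stall  regs: r0:4,r1:3,r2:9,r3:Mul1,r4:Add1,r5:Mul2
  c7: stall  regs: r0:4,r1:3,r2:9,r3:Mul1,r4:Add1,r5:Mul2
  c8: stall  regs: r0:4,r1:3,r2:9,r3:Mul1,r4:Add1,r5:Mul2
  c9: CDB Mul1=1296; issue MUL r5<-Mul1  regs: r0:4,r1:3,r2:9,r3:1296,r4:Add1,r5:Mul1
  c10: CDB Mul2=108; issue ADD r2<-Add2  regs: r0:4,r1:3,r2:Add2,r3:1296,r4:Add1,r5:Mul1
  c11: issue MUL r3<-Mul2  regs: r0:4,r1:3,r2:Add2,r3:Mul2,r4:Add1,r5:Mul1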